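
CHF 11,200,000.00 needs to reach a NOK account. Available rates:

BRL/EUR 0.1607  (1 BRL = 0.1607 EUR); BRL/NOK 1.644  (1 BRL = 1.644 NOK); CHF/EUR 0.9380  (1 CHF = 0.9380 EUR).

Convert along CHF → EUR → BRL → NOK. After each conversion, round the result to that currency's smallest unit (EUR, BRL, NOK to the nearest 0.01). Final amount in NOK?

CHF 11,200,000.00 × 0.9380 = EUR 10,505,600.00
EUR 10,505,600.00 ÷ 0.1607 = BRL 65,373,988.80
BRL 65,373,988.80 × 1.644 = NOK 107,474,837.59

NOK 107,474,837.59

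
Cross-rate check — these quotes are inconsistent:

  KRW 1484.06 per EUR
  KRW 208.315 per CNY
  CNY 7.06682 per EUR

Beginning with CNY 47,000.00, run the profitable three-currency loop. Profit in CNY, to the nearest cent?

Profit: CNY 381.06

Profitable loop is CNY → EUR → KRW → CNY:
CNY 47,000.00 ÷ 7.06682 = EUR 6,650.80
EUR 6,650.80 × 1484.06 = KRW 9,870,185
KRW 9,870,185 ÷ 208.315 = CNY 47,381.06
Profit = CNY 47,381.06 − CNY 47,000.00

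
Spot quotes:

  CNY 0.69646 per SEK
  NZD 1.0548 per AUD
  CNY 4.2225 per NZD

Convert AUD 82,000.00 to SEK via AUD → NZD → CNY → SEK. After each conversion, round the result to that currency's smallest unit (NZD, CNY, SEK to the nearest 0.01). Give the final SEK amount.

SEK 524,393.69

AUD 82,000.00 × 1.0548 = NZD 86,493.60
NZD 86,493.60 × 4.2225 = CNY 365,219.23
CNY 365,219.23 ÷ 0.69646 = SEK 524,393.69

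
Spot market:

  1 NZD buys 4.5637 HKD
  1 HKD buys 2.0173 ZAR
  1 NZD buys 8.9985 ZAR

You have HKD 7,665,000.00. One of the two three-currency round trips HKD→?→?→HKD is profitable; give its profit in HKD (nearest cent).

Profitable loop is HKD → ZAR → NZD → HKD:
HKD 7,665,000.00 × 2.0173 = ZAR 15,462,604.50
ZAR 15,462,604.50 ÷ 8.9985 = NZD 1,718,353.56
NZD 1,718,353.56 × 4.5637 = HKD 7,842,050.14
Profit = HKD 7,842,050.14 − HKD 7,665,000.00

Profit: HKD 177,050.14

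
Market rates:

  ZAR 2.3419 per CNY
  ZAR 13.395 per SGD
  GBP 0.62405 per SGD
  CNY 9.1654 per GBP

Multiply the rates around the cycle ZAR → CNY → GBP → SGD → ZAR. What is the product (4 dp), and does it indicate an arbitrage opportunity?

Around ZAR → CNY → GBP → SGD → ZAR: 1 ÷ 2.3419 ÷ 9.1654 ÷ 0.62405 × 13.395 = 1.000008
Product ≈ 1 (deviation 0.001%, within rounding noise).

1.0000 (no arbitrage)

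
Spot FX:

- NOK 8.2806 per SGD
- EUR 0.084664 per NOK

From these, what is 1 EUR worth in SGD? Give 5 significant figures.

1 EUR ÷ 0.084664 = 11.8114 NOK
11.8114 NOK ÷ 8.2806 = 1.42639 SGD

EUR/SGD = 1.4264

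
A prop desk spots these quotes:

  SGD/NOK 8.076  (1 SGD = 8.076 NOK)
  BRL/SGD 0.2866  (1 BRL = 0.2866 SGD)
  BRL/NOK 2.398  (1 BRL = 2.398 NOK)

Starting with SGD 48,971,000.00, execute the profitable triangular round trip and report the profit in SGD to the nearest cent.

Profit: SGD 1,764,933.44

Profitable loop is SGD → BRL → NOK → SGD:
SGD 48,971,000.00 ÷ 0.2866 = BRL 170,868,806.70
BRL 170,868,806.70 × 2.398 = NOK 409,743,398.46
NOK 409,743,398.46 ÷ 8.076 = SGD 50,735,933.44
Profit = SGD 50,735,933.44 − SGD 48,971,000.00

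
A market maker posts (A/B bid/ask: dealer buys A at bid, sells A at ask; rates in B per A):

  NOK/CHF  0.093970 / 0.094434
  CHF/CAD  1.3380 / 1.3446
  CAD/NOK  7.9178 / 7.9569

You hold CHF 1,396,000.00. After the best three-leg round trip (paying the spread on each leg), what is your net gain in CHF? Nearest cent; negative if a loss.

Best loop CHF → CAD → NOK → CHF:
CHF 1,396,000.00 × 1.3380 (sell CHF at bid) = CAD 1,867,848.00
CAD 1,867,848.00 × 7.9178 (sell CAD at bid) = NOK 14,789,246.89
NOK 14,789,246.89 × 0.093970 (sell NOK at bid) = CHF 1,389,745.53

Net result: CHF -6,254.47 (no profitable arbitrage after spreads)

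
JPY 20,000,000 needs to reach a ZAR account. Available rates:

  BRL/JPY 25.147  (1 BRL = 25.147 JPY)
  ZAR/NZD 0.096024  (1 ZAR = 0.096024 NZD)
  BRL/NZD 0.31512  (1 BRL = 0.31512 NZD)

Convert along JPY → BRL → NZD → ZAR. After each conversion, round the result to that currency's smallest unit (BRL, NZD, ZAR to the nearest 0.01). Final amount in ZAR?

ZAR 2,609,996.88

JPY 20,000,000 ÷ 25.147 = BRL 795,323.50
BRL 795,323.50 × 0.31512 = NZD 250,622.34
NZD 250,622.34 ÷ 0.096024 = ZAR 2,609,996.88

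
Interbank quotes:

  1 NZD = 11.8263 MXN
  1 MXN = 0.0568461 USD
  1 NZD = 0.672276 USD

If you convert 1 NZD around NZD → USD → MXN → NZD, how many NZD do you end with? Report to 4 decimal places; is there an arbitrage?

Around NZD → USD → MXN → NZD: 1 × 0.672276 ÷ 0.0568461 ÷ 11.8263 = 0.999995
Product ≈ 1 (deviation 0.000%, within rounding noise).

1.0000 (no arbitrage)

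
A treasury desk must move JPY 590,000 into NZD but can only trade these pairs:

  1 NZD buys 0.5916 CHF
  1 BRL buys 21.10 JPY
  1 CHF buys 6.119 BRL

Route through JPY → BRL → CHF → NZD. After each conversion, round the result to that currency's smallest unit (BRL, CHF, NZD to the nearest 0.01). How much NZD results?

JPY 590,000 ÷ 21.10 = BRL 27,962.09
BRL 27,962.09 ÷ 6.119 = CHF 4,569.72
CHF 4,569.72 ÷ 0.5916 = NZD 7,724.34

NZD 7,724.34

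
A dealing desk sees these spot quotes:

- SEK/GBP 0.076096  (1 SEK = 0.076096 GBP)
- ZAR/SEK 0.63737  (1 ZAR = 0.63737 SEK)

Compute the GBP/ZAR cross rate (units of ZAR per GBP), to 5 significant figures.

1 GBP ÷ 0.076096 = 13.1413 SEK
13.1413 SEK ÷ 0.63737 = 20.618 ZAR

GBP/ZAR = 20.618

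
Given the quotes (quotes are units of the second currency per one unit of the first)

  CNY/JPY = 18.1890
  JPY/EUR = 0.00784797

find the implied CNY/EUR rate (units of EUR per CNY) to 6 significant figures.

CNY/EUR = 0.142747

1 CNY × 18.1890 = 18.189 JPY
18.189 JPY × 0.00784797 = 0.142747 EUR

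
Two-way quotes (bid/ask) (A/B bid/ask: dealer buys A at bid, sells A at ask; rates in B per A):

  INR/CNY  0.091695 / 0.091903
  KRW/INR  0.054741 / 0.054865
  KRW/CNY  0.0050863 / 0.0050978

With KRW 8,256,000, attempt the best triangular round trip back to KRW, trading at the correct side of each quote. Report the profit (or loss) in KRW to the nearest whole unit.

Net profit: KRW 72,113

Best loop KRW → CNY → INR → KRW:
KRW 8,256,000 × 0.0050863 (sell KRW at bid) = CNY 41,992.49
CNY 41,992.49 ÷ 0.091903 (buy INR at ask) = INR 456,921.89
INR 456,921.89 ÷ 0.054865 (buy KRW at ask) = KRW 8,328,113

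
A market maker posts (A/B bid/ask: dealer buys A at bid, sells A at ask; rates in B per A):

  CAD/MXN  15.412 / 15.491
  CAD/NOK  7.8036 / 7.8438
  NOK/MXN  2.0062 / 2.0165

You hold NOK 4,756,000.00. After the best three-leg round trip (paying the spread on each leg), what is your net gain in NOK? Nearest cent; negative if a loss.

Best loop NOK → MXN → CAD → NOK:
NOK 4,756,000.00 × 2.0062 (sell NOK at bid) = MXN 9,541,487.20
MXN 9,541,487.20 ÷ 15.491 (buy CAD at ask) = CAD 615,937.46
CAD 615,937.46 × 7.8036 (sell CAD at bid) = NOK 4,806,529.57

Net profit: NOK 50,529.57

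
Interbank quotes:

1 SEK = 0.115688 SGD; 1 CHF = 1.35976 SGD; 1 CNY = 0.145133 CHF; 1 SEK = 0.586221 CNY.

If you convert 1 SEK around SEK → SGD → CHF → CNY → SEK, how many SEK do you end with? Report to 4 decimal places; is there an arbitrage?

Around SEK → SGD → CHF → CNY → SEK: 1 × 0.115688 ÷ 1.35976 ÷ 0.145133 ÷ 0.586221 = 0.999997
Product ≈ 1 (deviation 0.000%, within rounding noise).

1.0000 (no arbitrage)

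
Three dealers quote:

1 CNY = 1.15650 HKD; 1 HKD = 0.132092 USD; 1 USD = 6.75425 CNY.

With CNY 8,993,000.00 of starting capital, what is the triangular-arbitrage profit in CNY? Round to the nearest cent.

Profitable loop is CNY → HKD → USD → CNY:
CNY 8,993,000.00 × 1.15650 = HKD 10,400,404.50
HKD 10,400,404.50 × 0.132092 = USD 1,373,810.23
USD 1,373,810.23 × 6.75425 = CNY 9,279,057.75
Profit = CNY 9,279,057.75 − CNY 8,993,000.00

Profit: CNY 286,057.75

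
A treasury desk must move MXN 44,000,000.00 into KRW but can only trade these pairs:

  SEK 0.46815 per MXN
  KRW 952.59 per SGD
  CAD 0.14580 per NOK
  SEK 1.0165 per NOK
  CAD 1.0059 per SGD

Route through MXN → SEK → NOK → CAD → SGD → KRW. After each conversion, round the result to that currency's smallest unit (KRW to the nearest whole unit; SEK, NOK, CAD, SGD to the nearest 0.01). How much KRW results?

MXN 44,000,000.00 × 0.46815 = SEK 20,598,600.00
SEK 20,598,600.00 ÷ 1.0165 = NOK 20,264,240.04
NOK 20,264,240.04 × 0.14580 = CAD 2,954,526.20
CAD 2,954,526.20 ÷ 1.0059 = SGD 2,937,196.74
SGD 2,937,196.74 × 952.59 = KRW 2,797,944,243

KRW 2,797,944,243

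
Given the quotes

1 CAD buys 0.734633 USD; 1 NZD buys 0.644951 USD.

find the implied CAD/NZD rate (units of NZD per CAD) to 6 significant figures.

1 CAD × 0.734633 = 0.734633 USD
0.734633 USD ÷ 0.644951 = 1.13905 NZD

CAD/NZD = 1.13905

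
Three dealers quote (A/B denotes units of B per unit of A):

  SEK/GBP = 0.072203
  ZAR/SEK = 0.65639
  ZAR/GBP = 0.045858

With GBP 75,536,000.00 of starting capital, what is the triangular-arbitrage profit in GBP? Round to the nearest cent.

Profitable loop is GBP → ZAR → SEK → GBP:
GBP 75,536,000.00 ÷ 0.045858 = ZAR 1,647,171,703.96
ZAR 1,647,171,703.96 × 0.65639 = SEK 1,081,187,034.76
SEK 1,081,187,034.76 × 0.072203 = GBP 78,064,947.47
Profit = GBP 78,064,947.47 − GBP 75,536,000.00

Profit: GBP 2,528,947.47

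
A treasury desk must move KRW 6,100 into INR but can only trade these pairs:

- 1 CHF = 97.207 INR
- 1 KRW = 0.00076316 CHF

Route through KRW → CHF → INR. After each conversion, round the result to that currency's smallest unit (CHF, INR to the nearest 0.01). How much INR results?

INR 452.98

KRW 6,100 × 0.00076316 = CHF 4.66
CHF 4.66 × 97.207 = INR 452.98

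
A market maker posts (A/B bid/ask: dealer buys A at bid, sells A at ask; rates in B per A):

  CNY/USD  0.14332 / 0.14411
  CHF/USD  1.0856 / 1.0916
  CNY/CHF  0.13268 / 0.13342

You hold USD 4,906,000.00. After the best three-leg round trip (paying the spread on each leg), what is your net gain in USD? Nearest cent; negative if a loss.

Net result: USD -2,471.28 (no profitable arbitrage after spreads)

Best loop USD → CNY → CHF → USD:
USD 4,906,000.00 ÷ 0.14411 (buy CNY at ask) = CNY 34,043,439.04
CNY 34,043,439.04 × 0.13268 (sell CNY at bid) = CHF 4,516,883.49
CHF 4,516,883.49 × 1.0856 (sell CHF at bid) = USD 4,903,528.72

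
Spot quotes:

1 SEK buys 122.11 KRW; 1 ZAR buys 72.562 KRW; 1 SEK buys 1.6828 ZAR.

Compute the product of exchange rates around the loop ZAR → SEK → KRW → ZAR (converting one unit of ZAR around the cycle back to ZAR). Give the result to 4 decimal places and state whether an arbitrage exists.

Around ZAR → SEK → KRW → ZAR: 1 ÷ 1.6828 × 122.11 ÷ 72.562 = 1.000022
Product ≈ 1 (deviation 0.002%, within rounding noise).

1.0000 (no arbitrage)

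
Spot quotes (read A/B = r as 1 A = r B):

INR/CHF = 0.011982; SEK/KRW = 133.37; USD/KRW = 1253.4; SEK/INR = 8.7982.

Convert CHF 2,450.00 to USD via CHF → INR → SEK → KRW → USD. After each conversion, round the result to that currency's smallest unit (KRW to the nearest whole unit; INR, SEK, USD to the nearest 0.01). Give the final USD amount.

CHF 2,450.00 ÷ 0.011982 = INR 204,473.38
INR 204,473.38 ÷ 8.7982 = SEK 23,240.37
SEK 23,240.37 × 133.37 = KRW 3,099,568
KRW 3,099,568 ÷ 1253.4 = USD 2,472.93

USD 2,472.93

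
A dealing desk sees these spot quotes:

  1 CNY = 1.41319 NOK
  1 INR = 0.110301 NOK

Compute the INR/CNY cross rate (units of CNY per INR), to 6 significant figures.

1 INR × 0.110301 = 0.110301 NOK
0.110301 NOK ÷ 1.41319 = 0.0780511 CNY

INR/CNY = 0.0780511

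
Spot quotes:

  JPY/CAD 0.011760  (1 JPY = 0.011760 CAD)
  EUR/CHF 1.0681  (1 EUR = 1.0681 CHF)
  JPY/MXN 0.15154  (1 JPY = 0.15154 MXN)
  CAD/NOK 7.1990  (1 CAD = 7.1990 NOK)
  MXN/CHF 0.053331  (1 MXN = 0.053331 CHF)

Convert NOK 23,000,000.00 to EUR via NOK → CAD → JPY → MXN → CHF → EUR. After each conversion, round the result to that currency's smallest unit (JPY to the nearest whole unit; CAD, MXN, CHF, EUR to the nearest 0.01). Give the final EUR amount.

NOK 23,000,000.00 ÷ 7.1990 = CAD 3,194,888.18
CAD 3,194,888.18 ÷ 0.011760 = JPY 271,674,165
JPY 271,674,165 × 0.15154 = MXN 41,169,502.96
MXN 41,169,502.96 × 0.053331 = CHF 2,195,610.76
CHF 2,195,610.76 ÷ 1.0681 = EUR 2,055,622.84

EUR 2,055,622.84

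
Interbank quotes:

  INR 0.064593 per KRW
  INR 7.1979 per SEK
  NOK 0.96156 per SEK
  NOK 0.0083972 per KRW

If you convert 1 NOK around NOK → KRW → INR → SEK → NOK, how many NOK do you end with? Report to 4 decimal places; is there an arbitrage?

1.0276 (arbitrage exists)

Around NOK → KRW → INR → SEK → NOK: 1 ÷ 0.0083972 × 0.064593 ÷ 7.1979 × 0.96156 = 1.027594
Product > 1; profitable direction is NOK → KRW → INR → SEK → NOK.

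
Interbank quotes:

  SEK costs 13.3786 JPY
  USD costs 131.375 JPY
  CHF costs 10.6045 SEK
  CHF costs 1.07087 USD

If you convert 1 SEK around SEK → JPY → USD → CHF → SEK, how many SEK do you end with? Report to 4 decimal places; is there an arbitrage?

Around SEK → JPY → USD → CHF → SEK: 1 × 13.3786 ÷ 131.375 ÷ 1.07087 × 10.6045 = 1.008443
Product > 1; profitable direction is SEK → JPY → USD → CHF → SEK.

1.0084 (arbitrage exists)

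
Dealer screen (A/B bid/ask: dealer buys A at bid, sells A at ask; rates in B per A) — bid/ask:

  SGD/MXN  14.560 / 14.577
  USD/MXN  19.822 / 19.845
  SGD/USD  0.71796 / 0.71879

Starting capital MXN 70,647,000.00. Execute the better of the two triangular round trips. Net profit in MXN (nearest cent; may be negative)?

Net profit: MXN 1,464,074.97

Best loop MXN → USD → SGD → MXN:
MXN 70,647,000.00 ÷ 19.845 (buy USD at ask) = USD 3,559,939.53
USD 3,559,939.53 ÷ 0.71879 (buy SGD at ask) = SGD 4,952,683.72
SGD 4,952,683.72 × 14.560 (sell SGD at bid) = MXN 72,111,074.97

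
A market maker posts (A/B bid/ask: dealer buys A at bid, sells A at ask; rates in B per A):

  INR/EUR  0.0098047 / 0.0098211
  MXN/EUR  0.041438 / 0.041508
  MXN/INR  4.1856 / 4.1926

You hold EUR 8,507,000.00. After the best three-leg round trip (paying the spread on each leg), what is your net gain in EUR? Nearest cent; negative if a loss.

Best loop EUR → INR → MXN → EUR:
EUR 8,507,000.00 ÷ 0.0098211 (buy INR at ask) = INR 866,196,250.93
INR 866,196,250.93 ÷ 4.1926 (buy MXN at ask) = MXN 206,601,214.27
MXN 206,601,214.27 × 0.041438 (sell MXN at bid) = EUR 8,561,141.12

Net profit: EUR 54,141.12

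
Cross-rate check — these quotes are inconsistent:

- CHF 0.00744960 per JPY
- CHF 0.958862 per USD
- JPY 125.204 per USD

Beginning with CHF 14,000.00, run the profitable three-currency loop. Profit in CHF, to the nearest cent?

Profit: CHF 392.39

Profitable loop is CHF → JPY → USD → CHF:
CHF 14,000.00 ÷ 0.00744960 = JPY 1,879,296
JPY 1,879,296 ÷ 125.204 = USD 15,009.87
USD 15,009.87 × 0.958862 = CHF 14,392.39
Profit = CHF 14,392.39 − CHF 14,000.00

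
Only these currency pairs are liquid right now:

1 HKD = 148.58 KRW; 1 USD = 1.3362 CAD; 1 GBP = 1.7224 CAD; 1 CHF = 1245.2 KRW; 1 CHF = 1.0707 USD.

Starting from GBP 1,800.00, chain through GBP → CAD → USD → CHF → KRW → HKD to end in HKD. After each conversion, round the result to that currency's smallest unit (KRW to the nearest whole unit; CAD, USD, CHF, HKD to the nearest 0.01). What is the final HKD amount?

HKD 18,161.25

GBP 1,800.00 × 1.7224 = CAD 3,100.32
CAD 3,100.32 ÷ 1.3362 = USD 2,320.25
USD 2,320.25 ÷ 1.0707 = CHF 2,167.04
CHF 2,167.04 × 1245.2 = KRW 2,698,398
KRW 2,698,398 ÷ 148.58 = HKD 18,161.25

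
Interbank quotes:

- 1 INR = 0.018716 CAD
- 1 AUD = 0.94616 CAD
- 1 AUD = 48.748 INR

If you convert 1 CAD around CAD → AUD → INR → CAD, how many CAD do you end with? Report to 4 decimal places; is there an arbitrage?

Around CAD → AUD → INR → CAD: 1 ÷ 0.94616 × 48.748 × 0.018716 = 0.964285
Product < 1; profitable direction is CAD → INR → AUD → CAD.

0.9643 (arbitrage exists)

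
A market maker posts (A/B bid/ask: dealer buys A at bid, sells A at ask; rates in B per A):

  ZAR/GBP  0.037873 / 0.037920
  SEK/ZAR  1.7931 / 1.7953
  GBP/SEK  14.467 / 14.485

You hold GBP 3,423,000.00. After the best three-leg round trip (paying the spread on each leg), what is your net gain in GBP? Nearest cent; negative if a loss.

Best loop GBP → ZAR → SEK → GBP:
GBP 3,423,000.00 ÷ 0.037920 (buy ZAR at ask) = ZAR 90,268,987.34
ZAR 90,268,987.34 ÷ 1.7953 (buy SEK at ask) = SEK 50,280,725.97
SEK 50,280,725.97 ÷ 14.485 (buy GBP at ask) = GBP 3,471,227.20

Net profit: GBP 48,227.20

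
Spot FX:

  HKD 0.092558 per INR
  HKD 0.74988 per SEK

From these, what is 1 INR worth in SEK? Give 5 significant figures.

INR/SEK = 0.12343

1 INR × 0.092558 = 0.092558 HKD
0.092558 HKD ÷ 0.74988 = 0.12343 SEK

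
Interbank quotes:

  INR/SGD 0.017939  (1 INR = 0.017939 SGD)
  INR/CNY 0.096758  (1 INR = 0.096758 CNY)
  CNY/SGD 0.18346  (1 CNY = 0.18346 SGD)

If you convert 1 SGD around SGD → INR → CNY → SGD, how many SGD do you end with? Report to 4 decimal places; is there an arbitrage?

Around SGD → INR → CNY → SGD: 1 ÷ 0.017939 × 0.096758 × 0.18346 = 0.989532
Product < 1; profitable direction is SGD → CNY → INR → SGD.

0.9895 (arbitrage exists)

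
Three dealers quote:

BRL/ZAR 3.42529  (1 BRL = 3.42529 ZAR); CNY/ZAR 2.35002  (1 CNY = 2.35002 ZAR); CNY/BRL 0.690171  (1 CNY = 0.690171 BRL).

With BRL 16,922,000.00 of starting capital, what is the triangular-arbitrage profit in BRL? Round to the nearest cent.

Profitable loop is BRL → ZAR → CNY → BRL:
BRL 16,922,000.00 × 3.42529 = ZAR 57,962,757.38
ZAR 57,962,757.38 ÷ 2.35002 = CNY 24,664,793.23
CNY 24,664,793.23 × 0.690171 = BRL 17,022,925.01
Profit = BRL 17,022,925.01 − BRL 16,922,000.00

Profit: BRL 100,925.01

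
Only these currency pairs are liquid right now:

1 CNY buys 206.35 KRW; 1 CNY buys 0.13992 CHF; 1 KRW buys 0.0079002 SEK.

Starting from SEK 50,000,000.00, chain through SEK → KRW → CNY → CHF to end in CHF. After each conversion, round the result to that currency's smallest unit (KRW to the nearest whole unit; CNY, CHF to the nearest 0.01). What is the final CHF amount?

SEK 50,000,000.00 ÷ 0.0079002 = KRW 6,328,953,697
KRW 6,328,953,697 ÷ 206.35 = CNY 30,670,965.34
CNY 30,670,965.34 × 0.13992 = CHF 4,291,481.47

CHF 4,291,481.47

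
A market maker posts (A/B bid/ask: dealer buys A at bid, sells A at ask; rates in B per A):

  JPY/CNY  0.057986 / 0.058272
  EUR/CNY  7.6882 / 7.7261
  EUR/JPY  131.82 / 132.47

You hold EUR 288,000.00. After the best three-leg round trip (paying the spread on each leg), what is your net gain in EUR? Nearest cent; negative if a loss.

Best loop EUR → CNY → JPY → EUR:
EUR 288,000.00 × 7.6882 (sell EUR at bid) = CNY 2,214,201.60
CNY 2,214,201.60 ÷ 0.058272 (buy JPY at ask) = JPY 37,997,694
JPY 37,997,694 ÷ 132.47 (buy EUR at ask) = EUR 286,839.99

Net result: EUR -1,160.01 (no profitable arbitrage after spreads)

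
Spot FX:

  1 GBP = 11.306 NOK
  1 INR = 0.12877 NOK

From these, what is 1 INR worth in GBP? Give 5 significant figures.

INR/GBP = 0.011390

1 INR × 0.12877 = 0.12877 NOK
0.12877 NOK ÷ 11.306 = 0.0113895 GBP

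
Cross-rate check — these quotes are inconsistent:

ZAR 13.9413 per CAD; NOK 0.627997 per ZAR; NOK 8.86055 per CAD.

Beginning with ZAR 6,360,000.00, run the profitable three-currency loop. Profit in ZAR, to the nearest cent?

Profitable loop is ZAR → CAD → NOK → ZAR:
ZAR 6,360,000.00 ÷ 13.9413 = CAD 456,198.49
CAD 456,198.49 × 8.86055 = NOK 4,042,169.53
NOK 4,042,169.53 ÷ 0.627997 = ZAR 6,436,606.42
Profit = ZAR 6,436,606.42 − ZAR 6,360,000.00

Profit: ZAR 76,606.42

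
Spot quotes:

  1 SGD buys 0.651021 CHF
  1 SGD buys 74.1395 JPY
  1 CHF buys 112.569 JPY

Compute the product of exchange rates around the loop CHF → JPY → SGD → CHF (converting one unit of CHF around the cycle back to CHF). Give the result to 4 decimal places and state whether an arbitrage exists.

Around CHF → JPY → SGD → CHF: 1 × 112.569 ÷ 74.1395 × 0.651021 = 0.988472
Product < 1; profitable direction is CHF → SGD → JPY → CHF.

0.9885 (arbitrage exists)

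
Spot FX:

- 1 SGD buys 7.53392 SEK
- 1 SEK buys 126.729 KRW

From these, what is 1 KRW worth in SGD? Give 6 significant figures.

1 KRW ÷ 126.729 = 0.00789085 SEK
0.00789085 SEK ÷ 7.53392 = 0.00104738 SGD

KRW/SGD = 0.00104738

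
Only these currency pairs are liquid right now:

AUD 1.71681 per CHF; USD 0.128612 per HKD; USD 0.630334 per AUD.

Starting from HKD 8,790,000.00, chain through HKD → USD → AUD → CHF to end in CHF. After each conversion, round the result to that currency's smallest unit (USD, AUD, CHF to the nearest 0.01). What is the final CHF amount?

CHF 1,044,665.85

HKD 8,790,000.00 × 0.128612 = USD 1,130,499.48
USD 1,130,499.48 ÷ 0.630334 = AUD 1,793,492.78
AUD 1,793,492.78 ÷ 1.71681 = CHF 1,044,665.85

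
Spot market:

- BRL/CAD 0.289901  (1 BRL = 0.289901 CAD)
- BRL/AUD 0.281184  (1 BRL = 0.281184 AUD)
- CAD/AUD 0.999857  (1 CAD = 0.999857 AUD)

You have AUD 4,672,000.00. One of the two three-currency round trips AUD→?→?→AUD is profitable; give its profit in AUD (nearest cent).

Profit: AUD 144,148.11

Profitable loop is AUD → BRL → CAD → AUD:
AUD 4,672,000.00 ÷ 0.281184 = BRL 16,615,454.65
BRL 16,615,454.65 × 0.289901 = CAD 4,816,836.92
CAD 4,816,836.92 × 0.999857 = AUD 4,816,148.11
Profit = AUD 4,816,148.11 − AUD 4,672,000.00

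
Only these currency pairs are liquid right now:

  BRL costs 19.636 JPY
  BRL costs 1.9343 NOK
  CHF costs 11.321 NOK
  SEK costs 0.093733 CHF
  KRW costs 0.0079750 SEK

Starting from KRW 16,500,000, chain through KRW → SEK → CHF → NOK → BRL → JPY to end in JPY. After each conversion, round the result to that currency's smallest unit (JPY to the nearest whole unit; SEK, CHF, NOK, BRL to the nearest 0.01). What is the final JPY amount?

JPY 1,417,494

KRW 16,500,000 × 0.0079750 = SEK 131,587.50
SEK 131,587.50 × 0.093733 = CHF 12,334.09
CHF 12,334.09 × 11.321 = NOK 139,634.23
NOK 139,634.23 ÷ 1.9343 = BRL 72,188.51
BRL 72,188.51 × 19.636 = JPY 1,417,494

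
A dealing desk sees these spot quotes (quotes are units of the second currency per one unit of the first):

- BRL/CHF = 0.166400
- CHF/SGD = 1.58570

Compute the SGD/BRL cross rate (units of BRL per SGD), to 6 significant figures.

SGD/BRL = 3.78988

1 SGD ÷ 1.58570 = 0.630636 CHF
0.630636 CHF ÷ 0.166400 = 3.78988 BRL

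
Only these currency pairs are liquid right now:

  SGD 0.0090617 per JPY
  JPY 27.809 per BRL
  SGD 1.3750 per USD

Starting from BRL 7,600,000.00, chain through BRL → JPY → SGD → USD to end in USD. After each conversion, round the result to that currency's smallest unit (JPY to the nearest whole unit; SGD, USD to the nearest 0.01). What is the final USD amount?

USD 1,392,855.13

BRL 7,600,000.00 × 27.809 = JPY 211,348,400
JPY 211,348,400 × 0.0090617 = SGD 1,915,175.80
SGD 1,915,175.80 ÷ 1.3750 = USD 1,392,855.13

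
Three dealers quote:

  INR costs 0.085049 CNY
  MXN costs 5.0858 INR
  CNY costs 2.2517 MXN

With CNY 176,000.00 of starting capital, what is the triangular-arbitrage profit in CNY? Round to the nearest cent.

Profitable loop is CNY → INR → MXN → CNY:
CNY 176,000.00 ÷ 0.085049 = INR 2,069,395.29
INR 2,069,395.29 ÷ 5.0858 = MXN 406,896.71
MXN 406,896.71 ÷ 2.2517 = CNY 180,706.45
Profit = CNY 180,706.45 − CNY 176,000.00

Profit: CNY 4,706.45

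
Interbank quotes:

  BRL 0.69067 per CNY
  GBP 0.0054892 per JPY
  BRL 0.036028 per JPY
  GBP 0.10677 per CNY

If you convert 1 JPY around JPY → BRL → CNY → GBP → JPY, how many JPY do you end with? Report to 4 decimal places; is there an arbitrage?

Around JPY → BRL → CNY → GBP → JPY: 1 × 0.036028 ÷ 0.69067 × 0.10677 ÷ 0.0054892 = 1.014635
Product > 1; profitable direction is JPY → BRL → CNY → GBP → JPY.

1.0146 (arbitrage exists)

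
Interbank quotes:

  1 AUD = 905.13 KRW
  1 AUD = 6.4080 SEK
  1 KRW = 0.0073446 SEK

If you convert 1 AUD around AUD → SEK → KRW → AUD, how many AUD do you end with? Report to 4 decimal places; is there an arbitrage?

0.9639 (arbitrage exists)

Around AUD → SEK → KRW → AUD: 1 × 6.4080 ÷ 0.0073446 ÷ 905.13 = 0.963925
Product < 1; profitable direction is AUD → KRW → SEK → AUD.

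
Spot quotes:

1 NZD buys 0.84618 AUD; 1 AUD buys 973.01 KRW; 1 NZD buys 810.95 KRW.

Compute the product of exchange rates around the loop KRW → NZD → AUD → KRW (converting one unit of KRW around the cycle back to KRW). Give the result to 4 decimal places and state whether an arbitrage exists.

Around KRW → NZD → AUD → KRW: 1 ÷ 810.95 × 0.84618 × 973.01 = 1.015280
Product > 1; profitable direction is KRW → NZD → AUD → KRW.

1.0153 (arbitrage exists)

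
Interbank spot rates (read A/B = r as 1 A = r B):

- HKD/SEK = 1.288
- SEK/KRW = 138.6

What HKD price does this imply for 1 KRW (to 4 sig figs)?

1 KRW ÷ 138.6 = 0.00721501 SEK
0.00721501 SEK ÷ 1.288 = 0.00560171 HKD

KRW/HKD = 0.005602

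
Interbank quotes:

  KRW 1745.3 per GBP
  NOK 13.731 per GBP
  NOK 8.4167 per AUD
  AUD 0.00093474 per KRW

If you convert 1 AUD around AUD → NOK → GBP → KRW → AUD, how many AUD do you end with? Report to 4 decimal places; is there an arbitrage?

Around AUD → NOK → GBP → KRW → AUD: 1 × 8.4167 ÷ 13.731 × 1745.3 × 0.00093474 = 1.000001
Product ≈ 1 (deviation 0.000%, within rounding noise).

1.0000 (no arbitrage)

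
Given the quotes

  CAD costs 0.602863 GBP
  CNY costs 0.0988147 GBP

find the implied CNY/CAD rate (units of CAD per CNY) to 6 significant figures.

1 CNY × 0.0988147 = 0.0988147 GBP
0.0988147 GBP ÷ 0.602863 = 0.163909 CAD

CNY/CAD = 0.163909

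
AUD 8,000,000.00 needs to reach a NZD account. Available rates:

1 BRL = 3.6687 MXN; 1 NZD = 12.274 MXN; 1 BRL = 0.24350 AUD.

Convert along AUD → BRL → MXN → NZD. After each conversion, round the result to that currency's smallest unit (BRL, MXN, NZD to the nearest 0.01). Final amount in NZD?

AUD 8,000,000.00 ÷ 0.24350 = BRL 32,854,209.45
BRL 32,854,209.45 × 3.6687 = MXN 120,532,238.21
MXN 120,532,238.21 ÷ 12.274 = NZD 9,820,126.95

NZD 9,820,126.95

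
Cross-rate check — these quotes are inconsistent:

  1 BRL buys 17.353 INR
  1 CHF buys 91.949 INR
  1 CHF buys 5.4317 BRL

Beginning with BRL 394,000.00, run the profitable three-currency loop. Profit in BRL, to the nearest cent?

Profitable loop is BRL → INR → CHF → BRL:
BRL 394,000.00 × 17.353 = INR 6,837,082.00
INR 6,837,082.00 ÷ 91.949 = CHF 74,357.33
CHF 74,357.33 × 5.4317 = BRL 403,886.70
Profit = BRL 403,886.70 − BRL 394,000.00

Profit: BRL 9,886.70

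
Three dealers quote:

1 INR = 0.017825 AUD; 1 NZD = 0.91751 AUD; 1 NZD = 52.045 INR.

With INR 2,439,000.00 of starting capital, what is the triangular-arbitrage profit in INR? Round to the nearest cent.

Profitable loop is INR → AUD → NZD → INR:
INR 2,439,000.00 × 0.017825 = AUD 43,475.18
AUD 43,475.18 ÷ 0.91751 = NZD 47,383.87
NZD 47,383.87 × 52.045 = INR 2,466,093.54
Profit = INR 2,466,093.54 − INR 2,439,000.00

Profit: INR 27,093.54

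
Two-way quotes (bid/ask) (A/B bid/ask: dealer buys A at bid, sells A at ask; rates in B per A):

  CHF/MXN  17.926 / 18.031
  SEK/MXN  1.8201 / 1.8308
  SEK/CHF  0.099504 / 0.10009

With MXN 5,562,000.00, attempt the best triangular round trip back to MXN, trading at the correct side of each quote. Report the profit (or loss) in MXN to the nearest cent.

Net profit: MXN 47,391.24

Best loop MXN → CHF → SEK → MXN:
MXN 5,562,000.00 ÷ 18.031 (buy CHF at ask) = CHF 308,468.75
CHF 308,468.75 ÷ 0.10009 (buy SEK at ask) = SEK 3,081,913.76
SEK 3,081,913.76 × 1.8201 (sell SEK at bid) = MXN 5,609,391.24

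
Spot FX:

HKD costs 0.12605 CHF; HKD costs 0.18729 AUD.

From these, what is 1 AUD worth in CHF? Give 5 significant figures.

AUD/CHF = 0.67302

1 AUD ÷ 0.18729 = 5.33931 HKD
5.33931 HKD × 0.12605 = 0.67302 CHF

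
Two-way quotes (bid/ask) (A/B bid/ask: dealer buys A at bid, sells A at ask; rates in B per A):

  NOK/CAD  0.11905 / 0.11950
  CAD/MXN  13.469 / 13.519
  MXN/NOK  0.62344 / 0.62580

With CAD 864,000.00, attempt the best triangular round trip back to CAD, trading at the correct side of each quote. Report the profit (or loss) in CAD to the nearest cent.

Net result: CAD -279.64 (no profitable arbitrage after spreads)

Best loop CAD → MXN → NOK → CAD:
CAD 864,000.00 × 13.469 (sell CAD at bid) = MXN 11,637,216.00
MXN 11,637,216.00 × 0.62344 (sell MXN at bid) = NOK 7,255,105.94
NOK 7,255,105.94 × 0.11905 (sell NOK at bid) = CAD 863,720.36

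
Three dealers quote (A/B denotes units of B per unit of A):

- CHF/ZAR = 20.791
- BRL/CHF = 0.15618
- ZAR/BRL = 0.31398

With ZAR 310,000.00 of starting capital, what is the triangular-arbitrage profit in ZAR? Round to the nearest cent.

Profitable loop is ZAR → BRL → CHF → ZAR:
ZAR 310,000.00 × 0.31398 = BRL 97,333.80
BRL 97,333.80 × 0.15618 = CHF 15,201.59
CHF 15,201.59 × 20.791 = ZAR 316,056.32
Profit = ZAR 316,056.32 − ZAR 310,000.00

Profit: ZAR 6,056.32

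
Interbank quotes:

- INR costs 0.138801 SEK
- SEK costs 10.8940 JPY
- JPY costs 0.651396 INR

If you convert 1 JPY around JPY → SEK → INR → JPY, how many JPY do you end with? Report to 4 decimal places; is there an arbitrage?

1.0153 (arbitrage exists)

Around JPY → SEK → INR → JPY: 1 ÷ 10.8940 ÷ 0.138801 ÷ 0.651396 = 1.015255
Product > 1; profitable direction is JPY → SEK → INR → JPY.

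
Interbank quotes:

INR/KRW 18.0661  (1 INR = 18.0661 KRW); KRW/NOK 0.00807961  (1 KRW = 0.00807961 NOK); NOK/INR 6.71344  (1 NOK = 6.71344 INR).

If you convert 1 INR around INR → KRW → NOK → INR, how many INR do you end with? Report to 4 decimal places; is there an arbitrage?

0.9799 (arbitrage exists)

Around INR → KRW → NOK → INR: 1 × 18.0661 × 0.00807961 × 6.71344 = 0.979941
Product < 1; profitable direction is INR → NOK → KRW → INR.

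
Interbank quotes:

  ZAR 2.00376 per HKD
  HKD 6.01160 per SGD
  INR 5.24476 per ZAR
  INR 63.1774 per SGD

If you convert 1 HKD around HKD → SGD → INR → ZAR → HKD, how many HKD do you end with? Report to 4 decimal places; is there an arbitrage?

1.0000 (no arbitrage)

Around HKD → SGD → INR → ZAR → HKD: 1 ÷ 6.01160 × 63.1774 ÷ 5.24476 ÷ 2.00376 = 1.000001
Product ≈ 1 (deviation 0.000%, within rounding noise).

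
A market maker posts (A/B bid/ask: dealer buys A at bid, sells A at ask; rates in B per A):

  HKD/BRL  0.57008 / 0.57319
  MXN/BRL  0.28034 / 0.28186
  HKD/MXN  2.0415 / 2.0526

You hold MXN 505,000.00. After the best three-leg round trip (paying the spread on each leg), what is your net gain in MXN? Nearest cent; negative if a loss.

Best loop MXN → BRL → HKD → MXN:
MXN 505,000.00 × 0.28034 (sell MXN at bid) = BRL 141,571.70
BRL 141,571.70 ÷ 0.57319 (buy HKD at ask) = HKD 246,989.13
HKD 246,989.13 × 2.0415 (sell HKD at bid) = MXN 504,228.31

Net result: MXN -771.69 (no profitable arbitrage after spreads)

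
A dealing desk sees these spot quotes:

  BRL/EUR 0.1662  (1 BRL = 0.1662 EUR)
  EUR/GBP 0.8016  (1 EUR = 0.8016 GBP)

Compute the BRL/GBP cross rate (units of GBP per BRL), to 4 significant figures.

1 BRL × 0.1662 = 0.1662 EUR
0.1662 EUR × 0.8016 = 0.133226 GBP

BRL/GBP = 0.1332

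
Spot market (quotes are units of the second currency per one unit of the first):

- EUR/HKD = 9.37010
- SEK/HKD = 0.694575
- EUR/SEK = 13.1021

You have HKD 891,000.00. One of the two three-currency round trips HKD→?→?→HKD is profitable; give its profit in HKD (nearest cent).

Profit: HKD 26,406.63

Profitable loop is HKD → SEK → EUR → HKD:
HKD 891,000.00 ÷ 0.694575 = SEK 1,282,798.83
SEK 1,282,798.83 ÷ 13.1021 = EUR 97,907.88
EUR 97,907.88 × 9.37010 = HKD 917,406.63
Profit = HKD 917,406.63 − HKD 891,000.00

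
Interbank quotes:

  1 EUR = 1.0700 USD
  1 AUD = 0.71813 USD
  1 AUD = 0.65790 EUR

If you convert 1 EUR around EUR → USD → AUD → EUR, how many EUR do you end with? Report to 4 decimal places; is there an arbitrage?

Around EUR → USD → AUD → EUR: 1 × 1.0700 ÷ 0.71813 × 0.65790 = 0.980258
Product < 1; profitable direction is EUR → AUD → USD → EUR.

0.9803 (arbitrage exists)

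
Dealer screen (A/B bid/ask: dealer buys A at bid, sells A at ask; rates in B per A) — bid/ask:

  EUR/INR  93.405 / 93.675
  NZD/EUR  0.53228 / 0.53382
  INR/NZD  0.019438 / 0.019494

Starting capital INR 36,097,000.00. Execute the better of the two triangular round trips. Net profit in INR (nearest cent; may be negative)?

Net profit: INR 932,820.34

Best loop INR → EUR → NZD → INR:
INR 36,097,000.00 ÷ 93.675 (buy EUR at ask) = EUR 385,342.94
EUR 385,342.94 ÷ 0.53382 (buy NZD at ask) = NZD 721,859.32
NZD 721,859.32 ÷ 0.019494 (buy INR at ask) = INR 37,029,820.34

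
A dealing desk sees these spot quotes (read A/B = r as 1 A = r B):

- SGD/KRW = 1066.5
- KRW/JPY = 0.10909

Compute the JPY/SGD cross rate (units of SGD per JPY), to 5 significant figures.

JPY/SGD = 0.0085952

1 JPY ÷ 0.10909 = 9.16674 KRW
9.16674 KRW ÷ 1066.5 = 0.00859516 SGD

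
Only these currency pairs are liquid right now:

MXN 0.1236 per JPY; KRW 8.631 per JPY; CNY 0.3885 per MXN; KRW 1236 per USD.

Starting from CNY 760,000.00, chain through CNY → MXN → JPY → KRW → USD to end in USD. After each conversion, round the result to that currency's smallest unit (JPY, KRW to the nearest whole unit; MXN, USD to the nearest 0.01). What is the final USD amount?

CNY 760,000.00 ÷ 0.3885 = MXN 1,956,241.96
MXN 1,956,241.96 ÷ 0.1236 = JPY 15,827,200
JPY 15,827,200 × 8.631 = KRW 136,604,563
KRW 136,604,563 ÷ 1236 = USD 110,521.49

USD 110,521.49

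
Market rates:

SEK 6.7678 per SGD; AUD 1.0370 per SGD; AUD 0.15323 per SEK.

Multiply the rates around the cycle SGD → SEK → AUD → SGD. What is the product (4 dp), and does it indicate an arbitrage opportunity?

1.0000 (no arbitrage)

Around SGD → SEK → AUD → SGD: 1 × 6.7678 × 0.15323 ÷ 1.0370 = 1.000029
Product ≈ 1 (deviation 0.003%, within rounding noise).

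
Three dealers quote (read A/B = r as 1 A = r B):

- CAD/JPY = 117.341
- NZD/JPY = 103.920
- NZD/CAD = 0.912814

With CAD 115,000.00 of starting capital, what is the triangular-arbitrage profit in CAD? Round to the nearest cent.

Profitable loop is CAD → JPY → NZD → CAD:
CAD 115,000.00 × 117.341 = JPY 13,494,215
JPY 13,494,215 ÷ 103.920 = NZD 129,851.95
NZD 129,851.95 × 0.912814 = CAD 118,530.68
Profit = CAD 118,530.68 − CAD 115,000.00

Profit: CAD 3,530.68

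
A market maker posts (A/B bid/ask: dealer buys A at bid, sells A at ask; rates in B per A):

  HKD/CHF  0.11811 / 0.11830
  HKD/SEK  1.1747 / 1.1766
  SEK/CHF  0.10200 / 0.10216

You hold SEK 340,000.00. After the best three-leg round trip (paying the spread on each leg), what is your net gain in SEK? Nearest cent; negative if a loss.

Net profit: SEK 4,366.83

Best loop SEK → CHF → HKD → SEK:
SEK 340,000.00 × 0.10200 (sell SEK at bid) = CHF 34,680.00
CHF 34,680.00 ÷ 0.11830 (buy HKD at ask) = HKD 293,153.00
HKD 293,153.00 × 1.1747 (sell HKD at bid) = SEK 344,366.83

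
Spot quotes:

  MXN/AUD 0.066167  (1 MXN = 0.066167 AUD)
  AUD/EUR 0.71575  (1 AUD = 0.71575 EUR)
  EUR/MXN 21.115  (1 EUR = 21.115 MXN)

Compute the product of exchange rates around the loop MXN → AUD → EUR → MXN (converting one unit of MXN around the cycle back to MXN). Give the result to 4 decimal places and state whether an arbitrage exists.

Around MXN → AUD → EUR → MXN: 1 × 0.066167 × 0.71575 × 21.115 = 0.999986
Product ≈ 1 (deviation 0.001%, within rounding noise).

1.0000 (no arbitrage)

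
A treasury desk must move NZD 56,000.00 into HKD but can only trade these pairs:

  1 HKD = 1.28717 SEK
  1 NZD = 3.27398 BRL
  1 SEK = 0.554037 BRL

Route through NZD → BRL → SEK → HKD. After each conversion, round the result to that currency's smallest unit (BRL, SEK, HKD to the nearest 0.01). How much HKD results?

HKD 257,092.48

NZD 56,000.00 × 3.27398 = BRL 183,342.88
BRL 183,342.88 ÷ 0.554037 = SEK 330,921.73
SEK 330,921.73 ÷ 1.28717 = HKD 257,092.48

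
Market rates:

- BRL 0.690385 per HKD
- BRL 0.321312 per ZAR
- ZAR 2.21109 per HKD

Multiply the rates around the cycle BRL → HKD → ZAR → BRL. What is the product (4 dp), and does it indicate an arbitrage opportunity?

1.0291 (arbitrage exists)

Around BRL → HKD → ZAR → BRL: 1 ÷ 0.690385 × 2.21109 × 0.321312 = 1.029063
Product > 1; profitable direction is BRL → HKD → ZAR → BRL.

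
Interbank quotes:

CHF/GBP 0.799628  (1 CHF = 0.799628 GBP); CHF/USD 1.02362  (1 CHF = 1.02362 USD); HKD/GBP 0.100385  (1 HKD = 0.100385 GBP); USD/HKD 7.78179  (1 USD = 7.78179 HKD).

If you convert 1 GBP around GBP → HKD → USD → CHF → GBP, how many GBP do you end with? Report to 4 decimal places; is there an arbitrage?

Around GBP → HKD → USD → CHF → GBP: 1 ÷ 0.100385 ÷ 7.78179 ÷ 1.02362 × 0.799628 = 1.000002
Product ≈ 1 (deviation 0.000%, within rounding noise).

1.0000 (no arbitrage)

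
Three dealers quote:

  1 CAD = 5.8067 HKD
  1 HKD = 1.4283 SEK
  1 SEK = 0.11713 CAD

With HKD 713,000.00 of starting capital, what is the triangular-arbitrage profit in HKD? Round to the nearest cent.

Profit: HKD 20,960.29

Profitable loop is HKD → CAD → SEK → HKD:
HKD 713,000.00 ÷ 5.8067 = CAD 122,789.19
CAD 122,789.19 ÷ 0.11713 = SEK 1,048,315.48
SEK 1,048,315.48 ÷ 1.4283 = HKD 733,960.29
Profit = HKD 733,960.29 − HKD 713,000.00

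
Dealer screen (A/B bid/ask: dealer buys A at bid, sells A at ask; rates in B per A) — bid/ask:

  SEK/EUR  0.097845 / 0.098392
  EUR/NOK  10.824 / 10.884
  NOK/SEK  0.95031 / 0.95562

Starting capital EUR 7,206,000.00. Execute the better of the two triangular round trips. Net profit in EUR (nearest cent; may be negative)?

Best loop EUR → NOK → SEK → EUR:
EUR 7,206,000.00 × 10.824 (sell EUR at bid) = NOK 77,997,744.00
NOK 77,997,744.00 × 0.95031 (sell NOK at bid) = SEK 74,122,036.10
SEK 74,122,036.10 × 0.097845 (sell SEK at bid) = EUR 7,252,470.62

Net profit: EUR 46,470.62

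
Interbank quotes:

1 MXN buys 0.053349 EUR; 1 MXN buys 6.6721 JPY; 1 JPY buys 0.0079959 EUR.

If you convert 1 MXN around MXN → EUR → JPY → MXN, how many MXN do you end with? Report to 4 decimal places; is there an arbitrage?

Around MXN → EUR → JPY → MXN: 1 × 0.053349 ÷ 0.0079959 ÷ 6.6721 = 0.999992
Product ≈ 1 (deviation 0.001%, within rounding noise).

1.0000 (no arbitrage)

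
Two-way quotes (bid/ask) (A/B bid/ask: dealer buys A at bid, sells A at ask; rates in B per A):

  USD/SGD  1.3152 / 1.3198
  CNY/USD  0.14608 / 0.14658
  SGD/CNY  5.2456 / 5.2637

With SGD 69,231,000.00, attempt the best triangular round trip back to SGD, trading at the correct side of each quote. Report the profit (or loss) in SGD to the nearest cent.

Net profit: SGD 540,544.33

Best loop SGD → CNY → USD → SGD:
SGD 69,231,000.00 × 5.2456 (sell SGD at bid) = CNY 363,158,133.60
CNY 363,158,133.60 × 0.14608 (sell CNY at bid) = USD 53,050,140.16
USD 53,050,140.16 × 1.3152 (sell USD at bid) = SGD 69,771,544.33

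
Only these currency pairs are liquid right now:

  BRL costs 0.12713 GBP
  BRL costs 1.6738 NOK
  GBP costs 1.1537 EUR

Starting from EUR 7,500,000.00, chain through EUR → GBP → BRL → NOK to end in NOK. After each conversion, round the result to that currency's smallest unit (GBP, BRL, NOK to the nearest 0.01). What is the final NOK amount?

EUR 7,500,000.00 ÷ 1.1537 = GBP 6,500,823.44
GBP 6,500,823.44 ÷ 0.12713 = BRL 51,135,242.98
BRL 51,135,242.98 × 1.6738 = NOK 85,590,169.70

NOK 85,590,169.70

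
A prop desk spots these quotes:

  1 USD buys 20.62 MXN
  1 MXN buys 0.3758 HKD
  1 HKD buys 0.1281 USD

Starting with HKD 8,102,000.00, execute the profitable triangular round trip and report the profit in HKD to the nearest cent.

Profitable loop is HKD → MXN → USD → HKD:
HKD 8,102,000.00 ÷ 0.3758 = MXN 21,559,340.07
MXN 21,559,340.07 ÷ 20.62 = USD 1,045,554.80
USD 1,045,554.80 ÷ 0.1281 = HKD 8,162,020.33
Profit = HKD 8,162,020.33 − HKD 8,102,000.00

Profit: HKD 60,020.33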